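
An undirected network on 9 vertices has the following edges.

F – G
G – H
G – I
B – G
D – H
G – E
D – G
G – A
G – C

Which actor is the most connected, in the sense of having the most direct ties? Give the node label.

G

Degrees — A:1, B:1, C:1, D:2, E:1, F:1, G:8, H:2, I:1.
The maximum is 8, attained only by G.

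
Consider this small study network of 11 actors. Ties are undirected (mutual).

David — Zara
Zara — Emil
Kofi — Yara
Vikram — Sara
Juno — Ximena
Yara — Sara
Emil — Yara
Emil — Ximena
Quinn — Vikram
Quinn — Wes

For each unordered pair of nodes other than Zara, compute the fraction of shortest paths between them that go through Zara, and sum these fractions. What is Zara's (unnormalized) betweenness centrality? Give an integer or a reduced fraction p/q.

9

Pairs whose geodesics pass through Zara — Emil–David: 1; Juno–David: 1; David–Quinn: 1; David–Vikram: 1; David–Ximena: 1; David–Wes: 1; David–Yara: 1; David–Kofi: 1; David–Sara: 1.
All other pairs contribute 0.
Summing the contributions gives betweenness(Zara) = 9.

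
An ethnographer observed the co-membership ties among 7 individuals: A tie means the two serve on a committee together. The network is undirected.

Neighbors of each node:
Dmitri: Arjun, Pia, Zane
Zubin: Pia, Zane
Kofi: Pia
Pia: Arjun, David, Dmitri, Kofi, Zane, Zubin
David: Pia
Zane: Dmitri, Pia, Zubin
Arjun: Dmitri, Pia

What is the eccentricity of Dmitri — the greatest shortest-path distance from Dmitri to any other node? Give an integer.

Distances from Dmitri: Arjun:1, David:2, Kofi:2, Pia:1, Zane:1, Zubin:2.
The largest is 2 (to David, Kofi, and Zubin), so the eccentricity of Dmitri is 2.

2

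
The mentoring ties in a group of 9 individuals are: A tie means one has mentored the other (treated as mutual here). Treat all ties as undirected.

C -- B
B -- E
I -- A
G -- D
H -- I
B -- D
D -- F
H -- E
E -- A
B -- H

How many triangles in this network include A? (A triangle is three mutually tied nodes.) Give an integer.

0

A's neighbors are E and I, but none of them are tied to each other, so no triangle contains A.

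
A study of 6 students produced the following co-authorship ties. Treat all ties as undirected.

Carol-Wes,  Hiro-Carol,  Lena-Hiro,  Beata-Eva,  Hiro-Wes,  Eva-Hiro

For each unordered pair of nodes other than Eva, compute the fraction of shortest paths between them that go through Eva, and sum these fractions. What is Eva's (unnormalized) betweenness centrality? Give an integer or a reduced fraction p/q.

4

Pairs whose geodesics pass through Eva — Carol–Beata: 1; Lena–Beata: 1; Wes–Beata: 1; Beata–Hiro: 1.
All other pairs contribute 0.
Summing the contributions gives betweenness(Eva) = 4.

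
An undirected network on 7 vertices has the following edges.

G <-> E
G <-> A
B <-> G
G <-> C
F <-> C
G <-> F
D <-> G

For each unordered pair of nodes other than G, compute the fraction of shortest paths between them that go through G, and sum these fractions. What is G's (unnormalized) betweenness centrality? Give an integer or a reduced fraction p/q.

14

Pairs whose geodesics pass through G — C–D: 1; C–E: 1; C–A: 1; C–B: 1; D–F: 1; D–E: 1; D–A: 1; D–B: 1; F–E: 1; F–A: 1; F–B: 1; E–A: 1; E–B: 1; A–B: 1.
All other pairs contribute 0.
Summing the contributions gives betweenness(G) = 14.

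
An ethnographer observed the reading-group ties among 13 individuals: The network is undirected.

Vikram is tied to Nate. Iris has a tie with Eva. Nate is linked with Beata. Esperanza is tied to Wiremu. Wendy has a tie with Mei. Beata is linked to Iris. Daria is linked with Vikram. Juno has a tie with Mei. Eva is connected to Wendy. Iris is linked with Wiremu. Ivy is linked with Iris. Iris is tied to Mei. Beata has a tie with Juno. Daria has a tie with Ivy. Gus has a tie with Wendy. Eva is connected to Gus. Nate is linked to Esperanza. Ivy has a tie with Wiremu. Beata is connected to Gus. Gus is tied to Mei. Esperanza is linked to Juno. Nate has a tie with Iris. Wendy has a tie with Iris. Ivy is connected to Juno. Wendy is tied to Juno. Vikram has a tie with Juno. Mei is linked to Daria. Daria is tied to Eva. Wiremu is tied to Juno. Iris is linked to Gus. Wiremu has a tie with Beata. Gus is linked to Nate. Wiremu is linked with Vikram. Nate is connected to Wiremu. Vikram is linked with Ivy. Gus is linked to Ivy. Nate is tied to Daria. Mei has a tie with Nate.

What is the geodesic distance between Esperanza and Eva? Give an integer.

One shortest route is Esperanza – Nate – Daria – Eva, which uses 3 edges, and at distance 2 from Esperanza we only reach {Beata, Daria, Gus, Iris, Ivy, Mei, Vikram, Wendy}, which does not include Eva. So d(Esperanza,Eva) = 3.

3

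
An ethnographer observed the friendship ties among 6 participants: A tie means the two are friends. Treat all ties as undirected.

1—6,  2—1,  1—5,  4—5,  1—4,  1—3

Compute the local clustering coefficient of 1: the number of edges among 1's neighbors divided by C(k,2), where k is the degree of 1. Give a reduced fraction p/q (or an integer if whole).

1's neighbors: 2, 3, 4, 5, and 6 (k = 5).
Possible neighbor pairs: C(5,2) = 10. Edges among them: 4–5 → e = 1.
Clustering(1) = 1/10.

1/10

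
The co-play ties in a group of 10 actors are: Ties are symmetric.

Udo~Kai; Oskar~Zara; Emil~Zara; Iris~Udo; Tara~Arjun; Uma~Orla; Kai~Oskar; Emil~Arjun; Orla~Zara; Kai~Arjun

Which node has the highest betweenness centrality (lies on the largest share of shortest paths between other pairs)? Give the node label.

Unnormalized betweenness of each node: Arjun:11, Emil:6, Iris:0, Kai:16, Orla:8, Oskar:9, Tara:0, Udo:8, Uma:0, Zara:15.
Kai has the largest value, 16, making it the main broker — the node through which the most shortest paths run.

Kai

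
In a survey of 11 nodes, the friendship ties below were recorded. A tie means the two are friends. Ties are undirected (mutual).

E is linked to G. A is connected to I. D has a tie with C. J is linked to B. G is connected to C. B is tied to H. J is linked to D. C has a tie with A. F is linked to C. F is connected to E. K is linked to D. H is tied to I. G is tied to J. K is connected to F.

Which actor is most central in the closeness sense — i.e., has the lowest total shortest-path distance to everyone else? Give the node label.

Farness (sum of distances to all others) for each node — A:22, B:24, C:18, D:20, E:25, F:23, G:20, H:27, I:26, J:20, K:25.
The smallest farness is 18, for C, so C has the highest closeness.

C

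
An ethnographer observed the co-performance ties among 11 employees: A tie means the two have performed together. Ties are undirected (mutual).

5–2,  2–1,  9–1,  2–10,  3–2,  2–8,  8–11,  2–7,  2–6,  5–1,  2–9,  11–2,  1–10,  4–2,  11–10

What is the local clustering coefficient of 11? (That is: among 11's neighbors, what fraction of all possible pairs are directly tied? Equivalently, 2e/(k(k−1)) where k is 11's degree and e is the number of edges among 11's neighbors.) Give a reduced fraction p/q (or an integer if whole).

2/3

11's neighbors: 2, 8, and 10 (k = 3).
Possible neighbor pairs: C(3,2) = 3. Edges among them: 2–8, 2–10 → e = 2.
Clustering(11) = 2/3.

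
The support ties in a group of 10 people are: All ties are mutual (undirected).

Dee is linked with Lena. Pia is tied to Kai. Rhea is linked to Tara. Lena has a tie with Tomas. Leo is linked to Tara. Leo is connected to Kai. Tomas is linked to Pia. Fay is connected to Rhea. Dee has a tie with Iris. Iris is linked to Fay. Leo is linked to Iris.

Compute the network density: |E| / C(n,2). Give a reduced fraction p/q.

There are 11 edges and 10 nodes, so the maximum possible is C(10,2) = 45.
Density = 11/45.

11/45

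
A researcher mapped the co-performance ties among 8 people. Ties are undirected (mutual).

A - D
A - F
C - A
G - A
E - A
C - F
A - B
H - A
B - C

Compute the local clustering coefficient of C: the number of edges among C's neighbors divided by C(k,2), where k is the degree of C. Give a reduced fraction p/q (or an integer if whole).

C's neighbors: A, B, and F (k = 3).
Possible neighbor pairs: C(3,2) = 3. Edges among them: A–B, A–F → e = 2.
Clustering(C) = 2/3.

2/3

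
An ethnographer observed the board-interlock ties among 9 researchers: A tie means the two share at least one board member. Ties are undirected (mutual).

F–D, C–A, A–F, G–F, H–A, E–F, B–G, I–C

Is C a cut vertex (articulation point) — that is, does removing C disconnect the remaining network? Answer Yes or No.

Removing C leaves {I} with no path to {A, B, D, E, F, G, and H}, so the network splits into 2 components. C is a cut vertex.

Yes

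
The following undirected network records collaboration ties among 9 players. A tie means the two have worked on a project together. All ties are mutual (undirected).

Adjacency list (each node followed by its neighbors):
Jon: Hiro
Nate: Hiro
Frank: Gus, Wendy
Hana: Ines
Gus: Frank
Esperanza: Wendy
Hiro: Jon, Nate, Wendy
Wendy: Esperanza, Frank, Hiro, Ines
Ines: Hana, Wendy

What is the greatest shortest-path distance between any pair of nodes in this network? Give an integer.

Eccentricity of each node (its greatest distance to any other): Esperanza:3, Frank:3, Gus:4, Hana:4, Hiro:3, Ines:3, Jon:4, Nate:4, Wendy:2.
The maximum eccentricity is 4, realized for instance by the pair Jon–Hana via Jon – Hiro – Wendy – Ines – Hana. So the diameter is 4.

4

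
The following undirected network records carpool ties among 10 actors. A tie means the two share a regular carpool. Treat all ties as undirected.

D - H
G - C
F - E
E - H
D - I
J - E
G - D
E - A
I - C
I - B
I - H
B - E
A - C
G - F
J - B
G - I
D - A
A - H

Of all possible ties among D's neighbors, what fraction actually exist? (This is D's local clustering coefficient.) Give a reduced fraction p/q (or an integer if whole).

1/2

D's neighbors: A, G, H, and I (k = 4).
Possible neighbor pairs: C(4,2) = 6. Edges among them: A–H, G–I, H–I → e = 3.
Clustering(D) = 3/6 = 1/2.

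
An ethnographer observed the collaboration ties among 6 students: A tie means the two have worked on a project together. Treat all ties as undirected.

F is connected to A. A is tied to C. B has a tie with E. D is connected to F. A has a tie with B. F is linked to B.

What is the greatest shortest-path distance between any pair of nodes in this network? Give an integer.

3

Eccentricity of each node (its greatest distance to any other): A:2, B:2, C:3, D:3, E:3, F:2.
The maximum eccentricity is 3, realized for instance by the pair C–E via C – A – B – E. So the diameter is 3.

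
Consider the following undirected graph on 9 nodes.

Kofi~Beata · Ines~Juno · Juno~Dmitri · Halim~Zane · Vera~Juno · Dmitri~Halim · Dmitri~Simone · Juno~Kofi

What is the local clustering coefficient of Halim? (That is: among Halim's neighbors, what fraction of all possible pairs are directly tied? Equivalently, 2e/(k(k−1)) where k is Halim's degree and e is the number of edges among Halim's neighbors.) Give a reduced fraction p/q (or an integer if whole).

Halim's neighbors: Dmitri and Zane (k = 2).
Possible neighbor pairs: C(2,2) = 1. Edges among them: none → e = 0.
Clustering(Halim) = 0/1.

0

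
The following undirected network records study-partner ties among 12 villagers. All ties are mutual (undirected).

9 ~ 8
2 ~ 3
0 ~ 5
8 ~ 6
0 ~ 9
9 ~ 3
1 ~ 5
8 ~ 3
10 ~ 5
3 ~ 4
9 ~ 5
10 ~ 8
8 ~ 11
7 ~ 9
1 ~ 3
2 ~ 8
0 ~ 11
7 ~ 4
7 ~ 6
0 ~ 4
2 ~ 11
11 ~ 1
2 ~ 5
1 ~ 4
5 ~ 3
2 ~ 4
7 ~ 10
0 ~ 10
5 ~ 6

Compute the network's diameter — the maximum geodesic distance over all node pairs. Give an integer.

3

Eccentricity of each node (its greatest distance to any other): 0:2, 1:2, 2:2, 3:2, 4:2, 5:2, 6:2, 7:3, 8:2, 9:2, 10:2, 11:3.
The maximum eccentricity is 3, realized for instance by the pair 7–11 via 7 – 4 – 1 – 11. So the diameter is 3.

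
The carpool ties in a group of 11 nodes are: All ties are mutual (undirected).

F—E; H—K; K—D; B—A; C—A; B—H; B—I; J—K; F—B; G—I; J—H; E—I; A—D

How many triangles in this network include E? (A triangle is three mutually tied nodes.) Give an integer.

0

E's neighbors are F and I, but none of them are tied to each other, so no triangle contains E.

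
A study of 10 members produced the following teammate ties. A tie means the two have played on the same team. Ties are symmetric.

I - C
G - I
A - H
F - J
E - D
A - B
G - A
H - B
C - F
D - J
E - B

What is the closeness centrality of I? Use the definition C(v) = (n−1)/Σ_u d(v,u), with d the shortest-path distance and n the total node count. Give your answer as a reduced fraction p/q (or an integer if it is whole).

Distances from I: A:2, B:3, C:1, D:4, E:4, F:2, G:1, H:3, J:3. Sum = 23.
n = 10, so closeness = 9/23.

9/23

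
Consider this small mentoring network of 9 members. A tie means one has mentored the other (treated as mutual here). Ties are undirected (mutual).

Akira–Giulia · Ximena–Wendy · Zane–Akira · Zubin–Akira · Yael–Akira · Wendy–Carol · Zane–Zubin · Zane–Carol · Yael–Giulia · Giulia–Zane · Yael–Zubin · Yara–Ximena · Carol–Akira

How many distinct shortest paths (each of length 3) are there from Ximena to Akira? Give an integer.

The shortest distance is 3, and the only length-3 path is Ximena–Wendy–Carol–Akira. So there is exactly 1 shortest path.

1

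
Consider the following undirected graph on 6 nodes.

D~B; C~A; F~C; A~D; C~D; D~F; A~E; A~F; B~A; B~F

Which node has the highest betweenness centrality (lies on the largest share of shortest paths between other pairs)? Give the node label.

A

Unnormalized betweenness of each node: A:13/3, B:0, C:0, D:1/3, E:0, F:1/3.
A has the largest value, 13/3, making it the main broker — the node through which the most shortest paths run.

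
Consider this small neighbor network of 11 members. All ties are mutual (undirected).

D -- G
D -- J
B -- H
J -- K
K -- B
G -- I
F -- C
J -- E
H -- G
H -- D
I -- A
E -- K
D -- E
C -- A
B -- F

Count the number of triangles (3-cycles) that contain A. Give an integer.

0

A's neighbors are C and I, but none of them are tied to each other, so no triangle contains A.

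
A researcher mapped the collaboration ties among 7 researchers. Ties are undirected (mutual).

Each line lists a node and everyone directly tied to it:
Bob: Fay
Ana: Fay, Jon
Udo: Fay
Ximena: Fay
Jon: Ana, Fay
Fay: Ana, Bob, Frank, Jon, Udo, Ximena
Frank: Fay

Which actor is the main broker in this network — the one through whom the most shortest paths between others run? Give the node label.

Unnormalized betweenness of each node: Ana:0, Bob:0, Fay:14, Frank:0, Jon:0, Udo:0, Ximena:0.
Fay has the largest value, 14, making it the main broker — the node through which the most shortest paths run.

Fay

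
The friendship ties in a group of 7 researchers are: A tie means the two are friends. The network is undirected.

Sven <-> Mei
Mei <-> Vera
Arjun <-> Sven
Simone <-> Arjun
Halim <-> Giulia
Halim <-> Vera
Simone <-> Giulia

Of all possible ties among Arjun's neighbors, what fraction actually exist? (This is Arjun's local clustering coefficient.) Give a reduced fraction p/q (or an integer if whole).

0

Arjun's neighbors: Simone and Sven (k = 2).
Possible neighbor pairs: C(2,2) = 1. Edges among them: none → e = 0.
Clustering(Arjun) = 0/1.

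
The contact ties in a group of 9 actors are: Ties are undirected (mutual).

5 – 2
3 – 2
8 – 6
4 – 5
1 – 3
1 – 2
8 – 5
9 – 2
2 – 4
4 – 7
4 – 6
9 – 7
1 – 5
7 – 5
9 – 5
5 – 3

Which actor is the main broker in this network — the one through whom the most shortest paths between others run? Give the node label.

Unnormalized betweenness of each node: 1:0, 2:13/4, 3:0, 4:59/12, 5:12, 6:1/2, 7:7/12, 8:17/12, 9:1/3.
5 has the largest value, 12, making it the main broker — the node through which the most shortest paths run.

5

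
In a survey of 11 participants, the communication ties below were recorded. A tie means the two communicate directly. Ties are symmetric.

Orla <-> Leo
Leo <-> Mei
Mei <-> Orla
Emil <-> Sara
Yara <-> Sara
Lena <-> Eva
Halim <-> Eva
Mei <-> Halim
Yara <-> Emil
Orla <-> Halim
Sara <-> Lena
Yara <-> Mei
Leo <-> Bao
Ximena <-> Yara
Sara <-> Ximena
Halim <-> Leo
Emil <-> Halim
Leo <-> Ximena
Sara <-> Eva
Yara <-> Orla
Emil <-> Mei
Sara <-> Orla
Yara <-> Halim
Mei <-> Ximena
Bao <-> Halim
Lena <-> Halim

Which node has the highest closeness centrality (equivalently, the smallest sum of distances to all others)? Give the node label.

Halim

Farness (sum of distances to all others) for each node — Bao:19, Emil:16, Eva:17, Halim:12, Lena:17, Leo:15, Mei:14, Orla:15, Sara:15, Ximena:16, Yara:14.
The smallest farness is 12, for Halim, so Halim has the highest closeness.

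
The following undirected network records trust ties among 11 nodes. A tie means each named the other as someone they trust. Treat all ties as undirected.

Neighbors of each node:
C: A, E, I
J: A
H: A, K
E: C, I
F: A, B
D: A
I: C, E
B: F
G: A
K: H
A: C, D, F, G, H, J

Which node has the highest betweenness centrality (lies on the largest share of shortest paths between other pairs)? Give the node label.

A

Unnormalized betweenness of each node: A:40, B:0, C:16, D:0, E:0, F:9, G:0, H:9, I:0, J:0, K:0.
A has the largest value, 40, making it the main broker — the node through which the most shortest paths run.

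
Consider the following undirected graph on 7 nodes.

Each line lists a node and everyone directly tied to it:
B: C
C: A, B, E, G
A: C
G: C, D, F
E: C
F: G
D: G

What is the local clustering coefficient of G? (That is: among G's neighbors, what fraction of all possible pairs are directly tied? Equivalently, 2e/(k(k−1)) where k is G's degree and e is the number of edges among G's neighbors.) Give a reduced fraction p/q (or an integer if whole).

0

G's neighbors: C, D, and F (k = 3).
Possible neighbor pairs: C(3,2) = 3. Edges among them: none → e = 0.
Clustering(G) = 0/3 = 0.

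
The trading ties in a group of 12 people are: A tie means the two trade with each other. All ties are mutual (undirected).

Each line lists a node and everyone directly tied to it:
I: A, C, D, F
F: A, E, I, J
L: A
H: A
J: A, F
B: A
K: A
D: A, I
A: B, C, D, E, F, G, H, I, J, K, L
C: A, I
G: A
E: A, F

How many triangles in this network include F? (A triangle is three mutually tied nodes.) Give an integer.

F's neighbors: A, E, I, and J.
Neighbor pairs that are themselves tied: F–A–E; F–A–I; F–A–J. Each forms one triangle with F, for 3 in total.

3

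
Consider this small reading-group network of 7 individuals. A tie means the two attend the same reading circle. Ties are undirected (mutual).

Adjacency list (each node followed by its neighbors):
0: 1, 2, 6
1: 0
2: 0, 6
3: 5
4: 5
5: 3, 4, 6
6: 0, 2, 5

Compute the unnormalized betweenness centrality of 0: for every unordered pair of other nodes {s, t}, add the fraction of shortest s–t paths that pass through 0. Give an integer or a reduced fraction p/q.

Pairs whose geodesics pass through 0 — 4–1: 1; 3–1: 1; 5–1: 1; 6–1: 1; 1–2: 1.
All other pairs contribute 0.
Summing the contributions gives betweenness(0) = 5.

5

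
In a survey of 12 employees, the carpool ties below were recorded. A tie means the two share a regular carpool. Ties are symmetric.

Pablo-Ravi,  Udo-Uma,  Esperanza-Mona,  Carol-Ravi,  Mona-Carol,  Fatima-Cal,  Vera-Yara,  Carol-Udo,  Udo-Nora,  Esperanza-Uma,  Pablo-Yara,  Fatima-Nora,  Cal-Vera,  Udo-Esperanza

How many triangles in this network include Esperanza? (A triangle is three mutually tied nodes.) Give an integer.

1

Esperanza's neighbors: Mona, Udo, and Uma.
Neighbor pairs that are themselves tied: Esperanza–Udo–Uma. Each forms one triangle with Esperanza, for 1 in total.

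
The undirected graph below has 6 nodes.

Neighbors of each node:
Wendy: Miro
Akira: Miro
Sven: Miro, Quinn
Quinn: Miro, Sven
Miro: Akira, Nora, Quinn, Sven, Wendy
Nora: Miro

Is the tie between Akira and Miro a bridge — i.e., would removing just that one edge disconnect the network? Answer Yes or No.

Yes

Without the Akira–Miro edge there is no alternate route between Akira and Miro, so the network disconnects. It is a bridge.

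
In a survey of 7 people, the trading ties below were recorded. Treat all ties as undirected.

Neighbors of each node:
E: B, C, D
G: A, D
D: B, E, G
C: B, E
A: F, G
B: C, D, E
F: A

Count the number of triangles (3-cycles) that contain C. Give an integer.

1

C's neighbors: B and E.
Neighbor pairs that are themselves tied: C–B–E. Each forms one triangle with C, for 1 in total.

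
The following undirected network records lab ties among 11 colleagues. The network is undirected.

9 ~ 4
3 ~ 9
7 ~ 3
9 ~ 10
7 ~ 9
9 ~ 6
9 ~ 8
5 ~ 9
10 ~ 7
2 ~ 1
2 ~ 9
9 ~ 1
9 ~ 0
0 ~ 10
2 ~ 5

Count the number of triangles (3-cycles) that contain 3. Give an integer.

1

3's neighbors: 7 and 9.
Neighbor pairs that are themselves tied: 3–7–9. Each forms one triangle with 3, for 1 in total.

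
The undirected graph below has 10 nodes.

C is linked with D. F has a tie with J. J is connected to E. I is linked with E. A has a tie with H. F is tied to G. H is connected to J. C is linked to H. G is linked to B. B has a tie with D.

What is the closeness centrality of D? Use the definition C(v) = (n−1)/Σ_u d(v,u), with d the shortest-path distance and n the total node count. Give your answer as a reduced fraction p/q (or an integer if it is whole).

3/8

Distances from D: A:3, B:1, C:1, E:4, F:3, G:2, H:2, I:5, J:3. Sum = 24.
n = 10, so closeness = 9/24 = 3/8.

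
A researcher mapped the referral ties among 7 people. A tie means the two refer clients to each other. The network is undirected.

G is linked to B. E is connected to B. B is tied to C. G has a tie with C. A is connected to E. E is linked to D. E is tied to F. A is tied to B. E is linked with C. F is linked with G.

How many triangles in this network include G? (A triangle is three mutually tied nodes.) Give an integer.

G's neighbors: B, C, and F.
Neighbor pairs that are themselves tied: G–B–C. Each forms one triangle with G, for 1 in total.

1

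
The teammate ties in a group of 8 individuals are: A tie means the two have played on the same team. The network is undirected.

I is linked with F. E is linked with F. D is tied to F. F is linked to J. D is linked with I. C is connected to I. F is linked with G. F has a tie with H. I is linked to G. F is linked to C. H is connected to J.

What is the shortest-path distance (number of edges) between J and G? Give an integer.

2

One shortest route is J – F – G, which uses 2 edges, and J and G are not directly tied, so nothing shorter exists. So d(J,G) = 2.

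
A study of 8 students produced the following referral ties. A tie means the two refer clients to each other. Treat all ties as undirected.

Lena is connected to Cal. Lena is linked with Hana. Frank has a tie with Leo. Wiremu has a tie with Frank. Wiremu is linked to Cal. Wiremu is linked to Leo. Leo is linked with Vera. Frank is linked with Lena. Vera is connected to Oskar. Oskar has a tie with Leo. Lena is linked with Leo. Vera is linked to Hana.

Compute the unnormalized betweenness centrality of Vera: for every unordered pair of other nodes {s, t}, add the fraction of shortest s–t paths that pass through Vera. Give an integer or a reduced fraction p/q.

7/4

Pairs whose geodesics pass through Vera — Hana–Oskar: 1; Hana–Leo: 1/2; Hana–Wiremu: 1/4.
All other pairs contribute 0.
Summing the contributions gives betweenness(Vera) = 7/4.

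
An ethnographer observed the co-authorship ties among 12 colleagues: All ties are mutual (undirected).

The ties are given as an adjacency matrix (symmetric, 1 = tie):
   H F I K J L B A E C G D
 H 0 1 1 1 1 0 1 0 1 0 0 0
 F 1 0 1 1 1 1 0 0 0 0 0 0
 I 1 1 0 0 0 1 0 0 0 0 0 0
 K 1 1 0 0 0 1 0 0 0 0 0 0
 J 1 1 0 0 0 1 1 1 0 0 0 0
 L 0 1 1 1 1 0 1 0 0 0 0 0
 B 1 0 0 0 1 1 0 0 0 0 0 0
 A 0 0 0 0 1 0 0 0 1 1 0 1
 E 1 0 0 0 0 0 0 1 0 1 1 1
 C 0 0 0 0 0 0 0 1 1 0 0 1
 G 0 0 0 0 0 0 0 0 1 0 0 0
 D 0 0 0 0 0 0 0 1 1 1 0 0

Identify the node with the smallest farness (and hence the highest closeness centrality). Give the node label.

Farness (sum of distances to all others) for each node — A:20, B:22, C:24, D:24, E:18, F:20, G:28, H:16, I:23, J:18, K:23, L:22.
The smallest farness is 16, for H, so H has the highest closeness.

H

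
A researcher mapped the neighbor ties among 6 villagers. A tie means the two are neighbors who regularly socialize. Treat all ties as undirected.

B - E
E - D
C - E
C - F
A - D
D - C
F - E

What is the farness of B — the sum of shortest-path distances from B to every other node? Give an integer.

10

Distances from B: A:3, C:2, D:2, E:1, F:2.
Sum = 3 + 2 + 2 + 1 + 2 = 10.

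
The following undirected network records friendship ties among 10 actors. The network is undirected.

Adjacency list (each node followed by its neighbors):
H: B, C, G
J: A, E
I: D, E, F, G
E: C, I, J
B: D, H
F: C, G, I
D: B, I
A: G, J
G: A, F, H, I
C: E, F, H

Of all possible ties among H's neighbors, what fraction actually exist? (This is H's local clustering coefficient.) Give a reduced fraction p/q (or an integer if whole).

H's neighbors: B, C, and G (k = 3).
Possible neighbor pairs: C(3,2) = 3. Edges among them: none → e = 0.
Clustering(H) = 0/3 = 0.

0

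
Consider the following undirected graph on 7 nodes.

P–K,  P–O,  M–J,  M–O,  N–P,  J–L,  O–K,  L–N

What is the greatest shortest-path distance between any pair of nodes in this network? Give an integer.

Eccentricity of each node (its greatest distance to any other): J:3, K:3, L:3, M:3, N:3, O:3, P:3.
The maximum eccentricity is 3, realized for instance by the pair O–L via O – M – J – L. So the diameter is 3.

3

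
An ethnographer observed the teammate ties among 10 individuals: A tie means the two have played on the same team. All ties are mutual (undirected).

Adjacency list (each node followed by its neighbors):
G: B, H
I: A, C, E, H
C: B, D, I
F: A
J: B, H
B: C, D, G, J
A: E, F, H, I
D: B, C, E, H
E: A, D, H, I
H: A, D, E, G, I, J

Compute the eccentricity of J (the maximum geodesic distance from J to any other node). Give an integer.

3

Distances from J: A:2, B:1, C:2, D:2, E:2, F:3, G:2, H:1, I:2.
The largest is 3 (to F), so the eccentricity of J is 3.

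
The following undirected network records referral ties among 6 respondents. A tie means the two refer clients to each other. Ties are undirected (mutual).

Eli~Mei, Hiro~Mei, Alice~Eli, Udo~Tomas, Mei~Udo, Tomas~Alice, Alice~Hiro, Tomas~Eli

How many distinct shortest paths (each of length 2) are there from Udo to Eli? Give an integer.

The shortest distance is 2. The length-2 paths are: Udo–Mei–Eli; Udo–Tomas–Eli.
That gives 2 distinct shortest paths.

2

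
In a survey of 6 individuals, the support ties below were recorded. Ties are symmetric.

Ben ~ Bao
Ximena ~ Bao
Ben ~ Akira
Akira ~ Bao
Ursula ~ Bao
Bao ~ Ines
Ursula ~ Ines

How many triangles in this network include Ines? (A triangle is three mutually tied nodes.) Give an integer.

1

Ines's neighbors: Bao and Ursula.
Neighbor pairs that are themselves tied: Ines–Bao–Ursula. Each forms one triangle with Ines, for 1 in total.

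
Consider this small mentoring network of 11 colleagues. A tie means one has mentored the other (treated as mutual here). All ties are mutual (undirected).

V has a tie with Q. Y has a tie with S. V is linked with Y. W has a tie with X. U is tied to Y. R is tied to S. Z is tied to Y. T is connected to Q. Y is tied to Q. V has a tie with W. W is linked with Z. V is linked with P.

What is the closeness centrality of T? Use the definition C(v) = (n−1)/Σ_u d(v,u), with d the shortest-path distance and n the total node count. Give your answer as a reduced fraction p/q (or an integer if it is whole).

5/14

Distances from T: P:3, Q:1, R:4, S:3, U:3, V:2, W:3, X:4, Y:2, Z:3. Sum = 28.
n = 11, so closeness = 10/28 = 5/14.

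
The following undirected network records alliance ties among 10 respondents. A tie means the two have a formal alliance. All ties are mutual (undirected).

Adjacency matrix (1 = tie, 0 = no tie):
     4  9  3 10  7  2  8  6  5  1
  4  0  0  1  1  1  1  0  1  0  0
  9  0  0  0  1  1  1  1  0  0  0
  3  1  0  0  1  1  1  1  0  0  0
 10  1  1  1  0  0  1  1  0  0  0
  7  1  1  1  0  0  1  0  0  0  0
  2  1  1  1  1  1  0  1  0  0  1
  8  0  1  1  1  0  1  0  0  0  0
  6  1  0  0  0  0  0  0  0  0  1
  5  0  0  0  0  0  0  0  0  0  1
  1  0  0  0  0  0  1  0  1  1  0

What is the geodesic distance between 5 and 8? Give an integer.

One shortest route is 5 – 1 – 2 – 8, which uses 3 edges, and at distance 2 from 5 we only reach {2, 6}, which does not include 8. So d(5,8) = 3.

3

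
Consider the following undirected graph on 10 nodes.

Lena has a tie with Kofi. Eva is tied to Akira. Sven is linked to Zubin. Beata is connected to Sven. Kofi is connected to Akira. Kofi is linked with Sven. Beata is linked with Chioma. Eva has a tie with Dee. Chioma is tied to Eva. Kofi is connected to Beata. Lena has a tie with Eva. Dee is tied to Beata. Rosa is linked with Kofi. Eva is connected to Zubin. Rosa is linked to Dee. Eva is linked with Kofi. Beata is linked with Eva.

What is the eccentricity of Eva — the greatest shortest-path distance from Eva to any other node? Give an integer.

2

Distances from Eva: Akira:1, Beata:1, Chioma:1, Dee:1, Kofi:1, Lena:1, Rosa:2, Sven:2, Zubin:1.
The largest is 2 (to Sven and Rosa), so the eccentricity of Eva is 2.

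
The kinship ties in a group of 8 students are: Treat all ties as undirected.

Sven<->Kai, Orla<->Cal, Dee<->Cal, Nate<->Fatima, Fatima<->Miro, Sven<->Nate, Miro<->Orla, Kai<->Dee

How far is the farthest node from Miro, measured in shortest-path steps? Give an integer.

Distances from Miro: Cal:2, Dee:3, Fatima:1, Kai:4, Nate:2, Orla:1, Sven:3.
The largest is 4 (to Kai), so the eccentricity of Miro is 4.

4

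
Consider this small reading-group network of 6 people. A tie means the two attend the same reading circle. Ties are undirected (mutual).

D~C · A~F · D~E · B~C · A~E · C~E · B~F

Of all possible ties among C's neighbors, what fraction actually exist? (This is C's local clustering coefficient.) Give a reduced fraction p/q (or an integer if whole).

1/3

C's neighbors: B, D, and E (k = 3).
Possible neighbor pairs: C(3,2) = 3. Edges among them: D–E → e = 1.
Clustering(C) = 1/3.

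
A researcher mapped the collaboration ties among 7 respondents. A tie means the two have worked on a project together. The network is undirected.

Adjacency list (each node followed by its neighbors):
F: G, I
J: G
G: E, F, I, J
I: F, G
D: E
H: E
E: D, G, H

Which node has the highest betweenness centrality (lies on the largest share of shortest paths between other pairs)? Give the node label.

Unnormalized betweenness of each node: D:0, E:9, F:0, G:11, H:0, I:0, J:0.
G has the largest value, 11, making it the main broker — the node through which the most shortest paths run.

G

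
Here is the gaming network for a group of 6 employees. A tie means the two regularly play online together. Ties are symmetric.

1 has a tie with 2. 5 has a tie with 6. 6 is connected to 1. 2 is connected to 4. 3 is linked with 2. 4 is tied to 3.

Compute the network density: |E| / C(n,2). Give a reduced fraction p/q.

2/5

There are 6 edges and 6 nodes, so the maximum possible is C(6,2) = 15.
Density = 6/15 = 2/5.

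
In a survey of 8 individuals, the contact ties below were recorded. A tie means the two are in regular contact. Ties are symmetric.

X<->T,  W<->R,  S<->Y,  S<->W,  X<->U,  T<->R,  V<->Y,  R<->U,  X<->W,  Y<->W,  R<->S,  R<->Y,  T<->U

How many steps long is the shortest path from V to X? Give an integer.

One shortest route is V – Y – W – X, which uses 3 edges, and at distance 2 from V we only reach {R, S, W}, which does not include X. So d(V,X) = 3.

3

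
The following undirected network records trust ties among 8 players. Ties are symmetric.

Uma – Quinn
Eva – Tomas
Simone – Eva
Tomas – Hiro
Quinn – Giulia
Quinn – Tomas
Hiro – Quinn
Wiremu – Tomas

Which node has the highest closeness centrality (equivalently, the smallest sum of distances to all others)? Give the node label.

Tomas

Farness (sum of distances to all others) for each node — Eva:14, Giulia:17, Hiro:13, Quinn:11, Simone:20, Tomas:10, Uma:17, Wiremu:16.
The smallest farness is 10, for Tomas, so Tomas has the highest closeness.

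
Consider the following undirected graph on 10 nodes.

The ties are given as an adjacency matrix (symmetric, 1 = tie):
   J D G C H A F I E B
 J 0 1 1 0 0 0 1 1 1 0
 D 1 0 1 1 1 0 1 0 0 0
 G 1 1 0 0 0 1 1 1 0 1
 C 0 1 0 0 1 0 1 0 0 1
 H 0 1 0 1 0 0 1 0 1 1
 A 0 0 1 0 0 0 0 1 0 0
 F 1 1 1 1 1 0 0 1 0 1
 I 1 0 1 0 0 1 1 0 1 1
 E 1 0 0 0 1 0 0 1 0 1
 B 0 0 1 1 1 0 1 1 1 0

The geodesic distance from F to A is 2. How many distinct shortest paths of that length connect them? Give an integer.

2

The shortest distance is 2. The length-2 paths are: F–G–A; F–I–A.
That gives 2 distinct shortest paths.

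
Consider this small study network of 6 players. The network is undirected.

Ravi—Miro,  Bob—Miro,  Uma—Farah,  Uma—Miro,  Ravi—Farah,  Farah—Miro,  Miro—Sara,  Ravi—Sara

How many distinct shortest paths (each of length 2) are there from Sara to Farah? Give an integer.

2

The shortest distance is 2. The length-2 paths are: Sara–Miro–Farah; Sara–Ravi–Farah.
That gives 2 distinct shortest paths.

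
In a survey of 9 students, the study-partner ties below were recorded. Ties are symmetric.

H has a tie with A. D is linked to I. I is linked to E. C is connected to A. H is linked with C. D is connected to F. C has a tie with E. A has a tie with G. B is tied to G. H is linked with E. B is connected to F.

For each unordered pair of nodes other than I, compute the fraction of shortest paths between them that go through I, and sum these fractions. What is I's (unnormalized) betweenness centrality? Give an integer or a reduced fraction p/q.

6

Pairs whose geodesics pass through I — A–D: 2/3; B–E: 1/3; F–E: 1; F–C: 1/2; F–H: 1/2; D–E: 1; D–C: 1; D–H: 1.
All other pairs contribute 0.
Summing the contributions gives betweenness(I) = 6.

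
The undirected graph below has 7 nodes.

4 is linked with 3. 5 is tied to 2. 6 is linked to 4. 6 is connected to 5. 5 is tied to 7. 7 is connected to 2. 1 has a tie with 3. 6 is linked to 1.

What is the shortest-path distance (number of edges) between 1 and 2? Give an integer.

3

One shortest route is 1 – 6 – 5 – 2, which uses 3 edges, and at distance 2 from 1 we only reach {4, 5}, which does not include 2. So d(1,2) = 3.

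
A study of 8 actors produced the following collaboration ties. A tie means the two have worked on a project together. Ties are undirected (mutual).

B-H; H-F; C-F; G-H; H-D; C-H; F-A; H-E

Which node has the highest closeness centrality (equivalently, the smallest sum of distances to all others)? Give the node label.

Farness (sum of distances to all others) for each node — A:17, B:14, C:12, D:14, E:14, F:11, G:14, H:8.
The smallest farness is 8, for H, so H has the highest closeness.

H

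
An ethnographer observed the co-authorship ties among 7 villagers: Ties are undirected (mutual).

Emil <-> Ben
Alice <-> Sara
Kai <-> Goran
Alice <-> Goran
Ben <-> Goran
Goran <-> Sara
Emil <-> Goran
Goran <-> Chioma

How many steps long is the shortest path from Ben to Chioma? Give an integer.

One shortest route is Ben – Goran – Chioma, which uses 2 edges, and Ben and Chioma are not directly tied, so nothing shorter exists. So d(Ben,Chioma) = 2.

2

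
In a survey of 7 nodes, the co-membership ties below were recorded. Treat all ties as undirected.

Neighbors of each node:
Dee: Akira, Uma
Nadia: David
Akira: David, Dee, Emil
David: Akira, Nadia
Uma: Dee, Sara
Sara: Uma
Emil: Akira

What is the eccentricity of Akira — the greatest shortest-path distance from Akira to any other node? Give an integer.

3

Distances from Akira: David:1, Dee:1, Emil:1, Nadia:2, Sara:3, Uma:2.
The largest is 3 (to Sara), so the eccentricity of Akira is 3.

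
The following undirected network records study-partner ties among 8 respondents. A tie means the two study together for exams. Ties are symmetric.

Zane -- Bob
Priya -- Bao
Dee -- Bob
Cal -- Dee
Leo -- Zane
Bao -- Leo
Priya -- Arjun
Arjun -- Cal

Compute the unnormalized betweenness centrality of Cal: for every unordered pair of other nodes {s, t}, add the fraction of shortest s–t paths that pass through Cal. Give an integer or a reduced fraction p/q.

9/2

Pairs whose geodesics pass through Cal — Priya–Bob: 1/2; Priya–Dee: 1; Bao–Dee: 1/2; Zane–Arjun: 1/2; Bob–Arjun: 1; Dee–Arjun: 1.
All other pairs contribute 0.
Summing the contributions gives betweenness(Cal) = 9/2.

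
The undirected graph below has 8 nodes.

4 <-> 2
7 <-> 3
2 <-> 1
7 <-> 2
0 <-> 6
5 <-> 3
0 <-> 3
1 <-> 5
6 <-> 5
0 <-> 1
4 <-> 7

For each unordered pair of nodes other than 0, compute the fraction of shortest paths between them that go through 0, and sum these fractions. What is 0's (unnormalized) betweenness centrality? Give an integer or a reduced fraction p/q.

3

Pairs whose geodesics pass through 0 — 4–6: 2/4; 2–6: 1/2; 1–6: 1/2; 1–3: 1/2; 6–3: 1/2; 6–7: 1/2.
All other pairs contribute 0.
Summing the contributions gives betweenness(0) = 3.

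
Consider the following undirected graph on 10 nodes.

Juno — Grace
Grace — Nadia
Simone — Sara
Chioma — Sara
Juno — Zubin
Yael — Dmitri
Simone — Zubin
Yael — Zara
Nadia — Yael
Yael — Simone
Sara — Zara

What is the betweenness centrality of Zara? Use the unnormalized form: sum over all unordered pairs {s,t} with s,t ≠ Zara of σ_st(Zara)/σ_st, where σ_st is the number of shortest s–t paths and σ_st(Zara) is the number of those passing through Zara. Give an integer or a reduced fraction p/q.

11/3

Pairs whose geodesics pass through Zara — Chioma–Grace: 1/3; Chioma–Yael: 1/2; Chioma–Dmitri: 1/2; Chioma–Nadia: 1/2; Grace–Sara: 1/3; Yael–Sara: 1/2; Dmitri–Sara: 1/2; Nadia–Sara: 1/2.
All other pairs contribute 0.
Summing the contributions gives betweenness(Zara) = 11/3.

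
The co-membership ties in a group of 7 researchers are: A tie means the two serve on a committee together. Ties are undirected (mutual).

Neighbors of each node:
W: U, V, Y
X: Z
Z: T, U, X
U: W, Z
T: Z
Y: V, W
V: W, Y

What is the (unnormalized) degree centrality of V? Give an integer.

V is directly tied to W and Y. That is 2 neighbors, so the degree of V is 2.

2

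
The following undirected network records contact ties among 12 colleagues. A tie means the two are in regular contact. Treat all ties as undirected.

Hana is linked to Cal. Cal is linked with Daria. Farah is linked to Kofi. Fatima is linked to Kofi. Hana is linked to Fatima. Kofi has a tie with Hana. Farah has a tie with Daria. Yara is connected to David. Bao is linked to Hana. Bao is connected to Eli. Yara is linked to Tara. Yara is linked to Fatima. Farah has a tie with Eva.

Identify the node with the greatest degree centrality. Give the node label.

Degrees — Bao:2, Cal:2, Daria:2, David:1, Eli:1, Eva:1, Farah:3, Fatima:3, Hana:4, Kofi:3, Tara:1, Yara:3.
The maximum is 4, attained only by Hana.

Hana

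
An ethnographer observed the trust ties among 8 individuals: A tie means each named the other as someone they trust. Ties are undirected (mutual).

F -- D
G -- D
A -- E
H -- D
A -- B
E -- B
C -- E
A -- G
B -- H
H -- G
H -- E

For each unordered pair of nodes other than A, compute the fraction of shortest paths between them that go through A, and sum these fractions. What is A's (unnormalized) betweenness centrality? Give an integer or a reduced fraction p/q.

Pairs whose geodesics pass through A — B–G: 1/2; E–G: 1/2; C–G: 1/2.
All other pairs contribute 0.
Summing the contributions gives betweenness(A) = 3/2.

3/2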